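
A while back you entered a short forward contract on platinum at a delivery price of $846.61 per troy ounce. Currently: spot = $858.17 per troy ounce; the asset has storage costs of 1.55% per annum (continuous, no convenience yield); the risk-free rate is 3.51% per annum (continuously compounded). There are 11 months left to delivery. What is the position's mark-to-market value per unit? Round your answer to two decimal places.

-$50.65 per troy ounce

Current fair forward for the remaining 11 months: F = S·e^((r + u)·T), (r + u) = 0.0351 + 0.0155 = 0.0506
F = 858.17 · e^(0.0506 × 11/12) = 858.17 × 1.047476 = 898.9125
Value of long forward = (F − K)·e^(−rT) = (898.9125 − 846.61) · e^(−0.0351·11/12)
= 52.3025 × 0.968337 = 50.65
Short position value = −(long value) = -$50.65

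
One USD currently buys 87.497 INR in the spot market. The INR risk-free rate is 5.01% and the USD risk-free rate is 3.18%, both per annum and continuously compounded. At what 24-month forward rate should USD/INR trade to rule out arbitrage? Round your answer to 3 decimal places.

F = S·e^((r_INR − r_USD)T) = 87.497 · e^((0.0501 − 0.0318) × 24/12)
= 87.497 · e^0.036600 = 87.497 × 1.037278
F = 90.759 INR per USD

90.759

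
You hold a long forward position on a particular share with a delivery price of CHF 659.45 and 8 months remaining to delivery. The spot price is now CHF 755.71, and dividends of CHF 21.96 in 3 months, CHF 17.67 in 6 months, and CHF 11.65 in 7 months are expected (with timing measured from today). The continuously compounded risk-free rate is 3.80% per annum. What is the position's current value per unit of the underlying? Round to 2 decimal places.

CHF 62.27

PV(remaining dividends) I = 21.96·e^(−0.0380·3/12) + 17.67·e^(−0.0380·6/12) + 11.65·e^(−0.0380·7/12) = 50.4844
Current forward F = (S − I)·e^(rT) = (755.71 − 50.4844)·e^(0.0380·8/12) = 705.2256 × 1.025657 = 723.3196
Value (long) = (F − K)·e^(−rT) = (723.3196 − 659.45) × 0.974985 = 62.2719
Value = CHF 62.27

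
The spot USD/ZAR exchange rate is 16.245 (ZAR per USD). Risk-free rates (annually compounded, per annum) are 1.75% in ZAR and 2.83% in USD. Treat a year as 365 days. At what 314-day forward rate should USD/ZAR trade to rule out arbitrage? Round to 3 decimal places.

16.098

By covered interest parity, F = S · (1+r_ZAR)^T / (1+r_USD)^T
= 16.245 × 1.015037 / 1.024298 = 16.245 × 0.990959
F = 16.098 ZAR per USD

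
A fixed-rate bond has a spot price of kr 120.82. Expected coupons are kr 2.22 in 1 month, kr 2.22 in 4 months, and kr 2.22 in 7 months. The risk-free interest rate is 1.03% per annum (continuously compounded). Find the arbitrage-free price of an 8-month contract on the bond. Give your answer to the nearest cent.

PV(coupons) I = 2.22·e^(−0.0103·1/12) + 2.22·e^(−0.0103·4/12) + 2.22·e^(−0.0103·7/12)
I = 2.2181 + 2.2124 + 2.2067 = 6.6372
F = (S − I)·e^(rT) = (120.82 − 6.6372) · e^(0.0103·8/12)
= 114.1828 · e^0.006867 = 114.1828 × 1.006891 = kr 114.97

kr 114.97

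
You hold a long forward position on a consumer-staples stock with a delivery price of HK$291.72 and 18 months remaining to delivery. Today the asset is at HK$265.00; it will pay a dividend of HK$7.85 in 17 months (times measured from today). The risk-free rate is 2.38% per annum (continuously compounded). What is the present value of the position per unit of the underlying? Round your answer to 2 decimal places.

-HK$24.08

PV(remaining dividends) I = 7.85·e^(−0.0238·17/12) = 7.5897
Current forward F = (S − I)·e^(rT) = (265.00 − 7.5897)·e^(0.0238·18/12) = 257.4103 × 1.036345 = 266.7659
Value (long) = (F − K)·e^(−rT) = (266.7659 − 291.72) × 0.964930 = -24.0790
Value = -HK$24.08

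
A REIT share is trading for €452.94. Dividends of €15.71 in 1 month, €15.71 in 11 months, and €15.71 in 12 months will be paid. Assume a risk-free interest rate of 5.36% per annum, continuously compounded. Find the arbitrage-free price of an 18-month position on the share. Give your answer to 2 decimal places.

€441.57

PV(dividends) I = 15.71·e^(−0.0536·1/12) + 15.71·e^(−0.0536·11/12) + 15.71·e^(−0.0536·12/12)
I = 15.6400 + 14.9568 + 14.8901 = 45.4869
F = (S − I)·e^(rT) = (452.94 − 45.4869) · e^(0.0536·18/12)
= 407.4531 · e^0.080400 = 407.4531 × 1.083720 = €441.57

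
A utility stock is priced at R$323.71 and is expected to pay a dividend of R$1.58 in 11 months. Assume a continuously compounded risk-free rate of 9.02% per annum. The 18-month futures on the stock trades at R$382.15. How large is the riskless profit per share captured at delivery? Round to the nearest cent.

R$13.21 per share

PV(dividends) I = 1.58·e^(−0.0902·11/12) = 1.4546
Fair futures F* = (S − I)·e^(rT) = (323.71 − 1.4546)·e^0.135300 = 322.2554 × 1.144880 = 368.9438
Market R$382.15 > fair 368.9438: forward overpriced → cash-and-carry (borrow at r, buy the stock and collect the dividends, short the forward).
Profit at T = |F_mkt − F*| = |382.15 − 368.9438| = R$13.21 per share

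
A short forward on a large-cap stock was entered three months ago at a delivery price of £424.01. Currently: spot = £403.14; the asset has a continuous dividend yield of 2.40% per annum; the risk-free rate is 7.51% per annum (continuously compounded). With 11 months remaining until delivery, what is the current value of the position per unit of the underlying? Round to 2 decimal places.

£1.43

Current fair forward for the remaining 11 months: F = S·e^((r − q)·T), (r − q) = 0.0751 − 0.0240 = 0.0511
F = 403.14 · e^(0.0511 × 11/12) = 403.14 × 1.047956 = 422.4730
Value of long forward = (F − K)·e^(−rT) = (422.4730 − 424.01) · e^(−0.0751·11/12)
= -1.5370 × 0.933474 = -1.43
Short position value = −(long value) = £1.43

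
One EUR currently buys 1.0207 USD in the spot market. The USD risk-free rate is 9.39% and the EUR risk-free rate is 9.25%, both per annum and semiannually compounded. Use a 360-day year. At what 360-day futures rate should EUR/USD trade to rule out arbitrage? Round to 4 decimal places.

1.0221

By covered interest parity, F = S · (1+r_USD/2)^(2T) / (1+r_EUR/2)^(2T)
= 1.0207 × 1.096104 / 1.094639 = 1.0207 × 1.001338
F = 1.0221 USD per EUR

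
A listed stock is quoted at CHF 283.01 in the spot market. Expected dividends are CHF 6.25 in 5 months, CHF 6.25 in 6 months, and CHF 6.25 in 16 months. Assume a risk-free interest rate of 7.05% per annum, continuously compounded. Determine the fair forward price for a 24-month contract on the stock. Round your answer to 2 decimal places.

PV(dividends) I = 6.25·e^(−0.0705·5/12) + 6.25·e^(−0.0705·6/12) + 6.25·e^(−0.0705·16/12)
I = 6.0691 + 6.0335 + 5.6893 = 17.7919
F = (S − I)·e^(rT) = (283.01 − 17.7919) · e^(0.0705·24/12)
= 265.2181 · e^0.141000 = 265.2181 × 1.151425 = CHF 305.38

CHF 305.38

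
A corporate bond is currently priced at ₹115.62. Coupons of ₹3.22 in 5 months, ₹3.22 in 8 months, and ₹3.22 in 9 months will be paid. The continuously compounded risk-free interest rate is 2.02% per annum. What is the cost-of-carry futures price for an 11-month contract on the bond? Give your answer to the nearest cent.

₹108.06

PV(coupons) I = 3.22·e^(−0.0202·5/12) + 3.22·e^(−0.0202·8/12) + 3.22·e^(−0.0202·9/12)
I = 3.1930 + 3.1769 + 3.1716 = 9.5415
F = (S − I)·e^(rT) = (115.62 − 9.5415) · e^(0.0202·11/12)
= 106.0785 · e^0.018517 = 106.0785 × 1.018690 = ₹108.06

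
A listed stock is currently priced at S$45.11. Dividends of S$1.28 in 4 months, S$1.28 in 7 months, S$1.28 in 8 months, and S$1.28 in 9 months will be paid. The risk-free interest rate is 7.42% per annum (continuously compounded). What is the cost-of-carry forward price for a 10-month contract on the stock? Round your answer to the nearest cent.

S$42.77

PV(dividends) I = 1.28·e^(−0.0742·4/12) + 1.28·e^(−0.0742·7/12) + 1.28·e^(−0.0742·8/12) + 1.28·e^(−0.0742·9/12)
I = 1.2487 + 1.2258 + 1.2182 + 1.2107 = 4.9034
F = (S − I)·e^(rT) = (45.11 − 4.9034) · e^(0.0742·10/12)
= 40.2066 · e^0.061833 = 40.2066 × 1.063785 = S$42.77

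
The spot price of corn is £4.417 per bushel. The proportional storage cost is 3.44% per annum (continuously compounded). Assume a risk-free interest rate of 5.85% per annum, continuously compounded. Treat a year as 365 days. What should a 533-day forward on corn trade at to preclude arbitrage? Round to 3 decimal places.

Net carry = r + u − y = 0.0585 + 0.0344 − 0.0000 = 0.0929
F = S·e^((r+u−y)T) = 4.417 · e^(0.0929 × 533/365) = 4.417 · e^0.135659
= 4.417 × 1.145291 = £5.059 per bushel

£5.059 per bushel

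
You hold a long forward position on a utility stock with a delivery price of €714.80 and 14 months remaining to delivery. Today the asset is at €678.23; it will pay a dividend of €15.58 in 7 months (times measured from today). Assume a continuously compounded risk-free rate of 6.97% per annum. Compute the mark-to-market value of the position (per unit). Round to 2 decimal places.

PV(remaining dividends) I = 15.58·e^(−0.0697·7/12) = 14.9592
Current forward F = (S − I)·e^(rT) = (678.23 − 14.9592)·e^(0.0697·14/12) = 663.2708 × 1.084714 = 719.4591
Value (long) = (F − K)·e^(−rT) = (719.4591 − 714.80) × 0.921902 = 4.2952
Value = €4.30

€4.30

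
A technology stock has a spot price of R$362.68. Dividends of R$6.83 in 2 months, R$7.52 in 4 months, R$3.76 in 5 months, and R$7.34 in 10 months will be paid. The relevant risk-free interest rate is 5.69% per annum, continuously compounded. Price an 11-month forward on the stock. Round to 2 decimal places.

PV(dividends) I = 6.83·e^(−0.0569·2/12) + 7.52·e^(−0.0569·4/12) + 3.76·e^(−0.0569·5/12) + 7.34·e^(−0.0569·10/12)
I = 6.7655 + 7.3787 + 3.6719 + 7.0001 = 24.8162
F = (S − I)·e^(rT) = (362.68 − 24.8162) · e^(0.0569·11/12)
= 337.8638 · e^0.052158 = 337.8638 × 1.053542 = R$355.95

R$355.95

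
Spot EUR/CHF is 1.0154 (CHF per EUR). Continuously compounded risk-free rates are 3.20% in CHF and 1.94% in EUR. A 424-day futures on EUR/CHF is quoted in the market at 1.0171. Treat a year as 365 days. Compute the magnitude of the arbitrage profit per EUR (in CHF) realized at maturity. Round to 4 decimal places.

0.0133 per EUR (in CHF)

Fair futures: F* = S·e^(carry·T), with carry = (r_CHF − r_EUR) = 0.0320 − 0.0194 = 0.0126
F* = 1.0154 · e^(0.0126 × 424/365) = 1.0154 · e^0.014637 = 1.0154 × 1.014745 = 1.0304
Market 1.0171 < fair 1.0304: forward underpriced → reverse cash-and-carry (short spot, go long the forward).
At maturity, profit = |F_mkt − F*| = |1.0171 − 1.0304| = 0.0133 per EUR (in CHF)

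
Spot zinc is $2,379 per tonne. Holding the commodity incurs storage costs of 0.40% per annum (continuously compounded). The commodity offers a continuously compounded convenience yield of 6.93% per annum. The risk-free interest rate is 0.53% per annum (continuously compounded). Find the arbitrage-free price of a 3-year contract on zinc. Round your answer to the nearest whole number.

$1,987 per tonne

Net carry = r + u − y = 0.0053 + 0.0040 − 0.0693 = -0.0600
F = S·e^((r+u−y)T) = 2379 · e^(-0.0600 × 3) = 2379 · e^-0.180000
= 2379 × 0.835270 = $1,987 per tonne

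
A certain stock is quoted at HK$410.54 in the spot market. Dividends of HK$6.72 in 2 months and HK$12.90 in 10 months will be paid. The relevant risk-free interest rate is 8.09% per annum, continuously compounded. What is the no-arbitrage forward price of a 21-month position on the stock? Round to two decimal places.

PV(dividends) I = 6.72·e^(−0.0809·2/12) + 12.90·e^(−0.0809·10/12)
I = 6.6300 + 12.0590 = 18.6890
F = (S − I)·e^(rT) = (410.54 − 18.6890) · e^(0.0809·21/12)
= 391.8510 · e^0.141575 = 391.8510 × 1.152087 = HK$451.45

HK$451.45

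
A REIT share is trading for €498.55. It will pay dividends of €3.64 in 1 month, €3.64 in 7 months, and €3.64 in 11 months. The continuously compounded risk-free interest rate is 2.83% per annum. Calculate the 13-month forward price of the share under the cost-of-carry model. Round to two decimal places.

€502.98

PV(dividends) I = 3.64·e^(−0.0283·1/12) + 3.64·e^(−0.0283·7/12) + 3.64·e^(−0.0283·11/12)
I = 3.6314 + 3.5804 + 3.5468 = 10.7586
F = (S − I)·e^(rT) = (498.55 − 10.7586) · e^(0.0283·13/12)
= 487.7914 · e^0.030658 = 487.7914 × 1.031133 = €502.98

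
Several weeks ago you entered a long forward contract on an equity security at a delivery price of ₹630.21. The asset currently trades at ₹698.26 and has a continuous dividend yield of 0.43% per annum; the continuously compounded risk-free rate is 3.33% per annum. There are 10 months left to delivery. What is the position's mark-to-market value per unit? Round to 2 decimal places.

₹82.80

Current fair forward for the remaining 10 months: F = S·e^((r − q)·T), (r − q) = 0.0333 − 0.0043 = 0.0290
F = 698.26 · e^(0.0290 × 10/12) = 698.26 × 1.024461 = 715.3401
Value of long forward = (F − K)·e^(−rT) = (715.3401 − 630.21) · e^(−0.0333·10/12)
= 85.1301 × 0.972631 = 82.80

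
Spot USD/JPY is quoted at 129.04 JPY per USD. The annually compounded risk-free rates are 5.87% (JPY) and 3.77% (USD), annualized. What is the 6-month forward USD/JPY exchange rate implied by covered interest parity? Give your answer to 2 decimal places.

By covered interest parity, F = S · (1+r_JPY)^T / (1+r_USD)^T
= 129.04 × 1.028931 / 1.018676 = 129.04 × 1.010067
F = 130.34 JPY per USD

130.34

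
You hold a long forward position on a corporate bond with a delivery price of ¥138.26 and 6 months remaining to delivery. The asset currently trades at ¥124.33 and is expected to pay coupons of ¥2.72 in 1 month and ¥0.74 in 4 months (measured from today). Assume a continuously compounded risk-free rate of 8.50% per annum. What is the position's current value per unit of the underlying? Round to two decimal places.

-¥11.60

PV(remaining coupons) I = 2.72·e^(−0.0850·1/12) + 0.74·e^(−0.0850·4/12) = 3.4201
Current forward F = (S − I)·e^(rT) = (124.33 − 3.4201)·e^(0.0850·6/12) = 120.9099 × 1.043416 = 126.1593
Value (long) = (F − K)·e^(−rT) = (126.1593 − 138.26) × 0.958390 = -11.5972
Value = -¥11.60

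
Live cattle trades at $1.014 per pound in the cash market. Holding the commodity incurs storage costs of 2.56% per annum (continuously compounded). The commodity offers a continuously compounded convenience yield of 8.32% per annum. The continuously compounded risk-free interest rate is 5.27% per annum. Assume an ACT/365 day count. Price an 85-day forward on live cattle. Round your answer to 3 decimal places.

Net carry = r + u − y = 0.0527 + 0.0256 − 0.0832 = -0.0049
F = S·e^((r+u−y)T) = 1.014 · e^(-0.0049 × 85/365) = 1.014 · e^-0.001141
= 1.014 × 0.998860 = $1.013 per pound

$1.013 per pound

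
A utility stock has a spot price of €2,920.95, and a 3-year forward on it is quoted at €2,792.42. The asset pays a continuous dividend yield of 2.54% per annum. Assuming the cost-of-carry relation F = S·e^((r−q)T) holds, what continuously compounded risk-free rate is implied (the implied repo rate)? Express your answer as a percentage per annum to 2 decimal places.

From F = S·e^((r−q)T): (r − q) = ln(F/S)/T
ln(2792.42/2920.95) = ln(0.955997) = -0.045001
(r − q) = -0.045001 / (3) = -0.015000
r = ln(F/S)/T + q = -0.015000 + 0.0254 = 0.010400
r = 1.04%

1.04%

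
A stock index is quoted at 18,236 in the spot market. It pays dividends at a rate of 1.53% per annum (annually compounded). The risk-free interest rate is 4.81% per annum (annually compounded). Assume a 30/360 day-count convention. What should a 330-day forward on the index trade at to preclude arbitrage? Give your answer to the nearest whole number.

F = S · (1+r)^T / (1+q)^T
= 18236 × 1.044005 / 1.014016 = 18236 × 1.029574
F = 18,775

18,775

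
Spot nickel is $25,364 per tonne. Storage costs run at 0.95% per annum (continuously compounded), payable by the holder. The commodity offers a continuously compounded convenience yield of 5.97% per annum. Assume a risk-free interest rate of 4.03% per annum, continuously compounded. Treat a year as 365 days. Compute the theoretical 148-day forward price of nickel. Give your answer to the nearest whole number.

$25,262 per tonne

Net carry = r + u − y = 0.0403 + 0.0095 − 0.0597 = -0.0099
F = S·e^((r+u−y)T) = 25364 · e^(-0.0099 × 148/365) = 25364 · e^-0.004014
= 25364 × 0.995994 = $25,262 per tonne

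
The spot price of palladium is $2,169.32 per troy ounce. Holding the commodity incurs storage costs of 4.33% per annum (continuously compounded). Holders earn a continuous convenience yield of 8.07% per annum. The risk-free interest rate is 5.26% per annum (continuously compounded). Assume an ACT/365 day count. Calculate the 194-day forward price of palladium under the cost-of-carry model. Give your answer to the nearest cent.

Net carry = r + u − y = 0.0526 + 0.0433 − 0.0807 = 0.0152
F = S·e^((r+u−y)T) = 2169.32 · e^(0.0152 × 194/365) = 2169.32 · e^0.00807890
= 2169.32 × 1.00811162 = $2,186.92 per troy ounce

$2,186.92 per troy ounce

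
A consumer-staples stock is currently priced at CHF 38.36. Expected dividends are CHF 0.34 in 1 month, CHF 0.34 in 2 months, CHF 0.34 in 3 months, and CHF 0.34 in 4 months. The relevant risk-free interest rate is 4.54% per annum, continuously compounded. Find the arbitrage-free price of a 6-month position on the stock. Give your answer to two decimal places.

PV(dividends) I = 0.34·e^(−0.0454·1/12) + 0.34·e^(−0.0454·2/12) + 0.34·e^(−0.0454·3/12) + 0.34·e^(−0.0454·4/12)
I = 0.3387 + 0.3374 + 0.3362 + 0.3349 = 1.3472
F = (S − I)·e^(rT) = (38.36 − 1.3472) · e^(0.0454·6/12)
= 37.0128 · e^0.022700 = 37.0128 × 1.022960 = CHF 37.86

CHF 37.86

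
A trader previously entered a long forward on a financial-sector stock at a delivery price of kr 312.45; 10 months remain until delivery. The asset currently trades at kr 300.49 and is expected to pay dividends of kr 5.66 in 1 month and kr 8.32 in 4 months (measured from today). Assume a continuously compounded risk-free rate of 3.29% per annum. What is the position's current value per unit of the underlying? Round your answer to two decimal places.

-kr 17.38

PV(remaining dividends) I = 5.66·e^(−0.0329·1/12) + 8.32·e^(−0.0329·4/12) = 13.8738
Current forward F = (S − I)·e^(rT) = (300.49 − 13.8738)·e^(0.0329·10/12) = 286.6162 × 1.027796 = 294.5830
Value (long) = (F − K)·e^(−rT) = (294.5830 − 312.45) × 0.972956 = -17.3838
Value = -kr 17.38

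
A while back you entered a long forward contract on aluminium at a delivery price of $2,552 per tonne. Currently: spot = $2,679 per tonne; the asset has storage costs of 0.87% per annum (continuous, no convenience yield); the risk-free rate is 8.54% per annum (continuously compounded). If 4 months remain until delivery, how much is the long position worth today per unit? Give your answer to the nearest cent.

Current fair forward for the remaining 4 months: F = S·e^((r + u)·T), (r + u) = 0.0854 + 0.0087 = 0.0941
F = 2679 · e^(0.0941 × 4/12) = 2679 × 1.03186378 = 2764.3631
Value of long forward = (F − K)·e^(−rT) = (2764.3631 − 2552) · e^(−0.0854·4/12)
= 212.3631 × 0.97193469 = 206.40

$206.40 per tonne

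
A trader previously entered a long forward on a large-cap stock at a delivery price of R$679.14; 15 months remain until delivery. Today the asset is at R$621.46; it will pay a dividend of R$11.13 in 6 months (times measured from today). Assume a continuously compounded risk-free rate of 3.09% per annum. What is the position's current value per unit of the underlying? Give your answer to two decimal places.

-R$42.91

PV(remaining dividends) I = 11.13·e^(−0.0309·6/12) = 10.9594
Current forward F = (S − I)·e^(rT) = (621.46 − 10.9594)·e^(0.0309·15/12) = 610.5006 × 1.039381 = 634.5427
Value (long) = (F − K)·e^(−rT) = (634.5427 − 679.14) × 0.962111 = -42.9076
Value = -R$42.91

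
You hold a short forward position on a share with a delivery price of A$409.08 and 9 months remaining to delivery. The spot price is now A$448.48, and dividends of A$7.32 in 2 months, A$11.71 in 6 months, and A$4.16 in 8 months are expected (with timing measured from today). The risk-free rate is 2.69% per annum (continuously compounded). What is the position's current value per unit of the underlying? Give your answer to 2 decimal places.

PV(remaining dividends) I = 7.32·e^(−0.0269·2/12) + 11.71·e^(−0.0269·6/12) + 4.16·e^(−0.0269·8/12) = 22.9269
Current forward F = (S − I)·e^(rT) = (448.48 − 22.9269)·e^(0.0269·9/12) = 425.5531 × 1.020380 = 434.2259
Value (long) = (F − K)·e^(−rT) = (434.2259 − 409.08) × 0.980027 = 24.6437
Short position value = −(long value) = -A$24.64

-A$24.64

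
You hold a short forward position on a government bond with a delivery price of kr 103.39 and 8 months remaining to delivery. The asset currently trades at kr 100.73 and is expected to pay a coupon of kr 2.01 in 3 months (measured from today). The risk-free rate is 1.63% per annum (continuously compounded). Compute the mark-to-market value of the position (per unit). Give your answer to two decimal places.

PV(remaining coupons) I = 2.01·e^(−0.0163·3/12) = 2.0018
Current forward F = (S − I)·e^(rT) = (100.73 − 2.0018)·e^(0.0163·8/12) = 98.7282 × 1.010926 = 99.8069
Value (long) = (F − K)·e^(−rT) = (99.8069 − 103.39) × 0.989192 = -3.5444
Short position value = −(long value) = kr 3.54

kr 3.54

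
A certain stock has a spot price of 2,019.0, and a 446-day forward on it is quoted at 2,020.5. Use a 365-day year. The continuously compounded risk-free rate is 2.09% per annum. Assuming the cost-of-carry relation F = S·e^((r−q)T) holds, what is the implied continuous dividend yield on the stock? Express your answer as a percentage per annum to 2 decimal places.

2.03%

From F = S·e^((r−q)T): (r − q) = ln(F/S)/T
ln(2020.5/2019.0) = ln(1.000743) = 0.000743
(r − q) = 0.000743 / (446/365) = 0.000608
q = r − ln(F/S)/T = 0.0209 − 0.000608 = 0.020292
q = 2.03%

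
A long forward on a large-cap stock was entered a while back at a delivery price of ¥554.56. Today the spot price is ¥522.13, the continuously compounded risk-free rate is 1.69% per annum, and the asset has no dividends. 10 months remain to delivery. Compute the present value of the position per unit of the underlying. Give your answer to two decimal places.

Current fair forward for the remaining 10 months: F = S·e^(r·T), r = 0.0169
F = 522.13 · e^(0.0169 × 10/12) = 522.13 × 1.014183 = 529.5354
Value of long forward = (F − K)·e^(−rT) = (529.5354 − 554.56) · e^(−0.0169·10/12)
= -25.0246 × 0.986015 = -24.67

-¥24.67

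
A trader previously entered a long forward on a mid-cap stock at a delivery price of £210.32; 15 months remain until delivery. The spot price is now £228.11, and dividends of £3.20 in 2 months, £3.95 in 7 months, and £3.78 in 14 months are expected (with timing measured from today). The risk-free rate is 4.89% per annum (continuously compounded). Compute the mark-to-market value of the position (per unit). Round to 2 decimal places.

PV(remaining dividends) I = 3.20·e^(−0.0489·2/12) + 3.95·e^(−0.0489·7/12) + 3.78·e^(−0.0489·14/12) = 10.5833
Current forward F = (S − I)·e^(rT) = (228.11 − 10.5833)·e^(0.0489·15/12) = 217.5267 × 1.063032 = 231.2378
Value (long) = (F − K)·e^(−rT) = (231.2378 − 210.32) × 0.940706 = 19.6775
Value = £19.68

£19.68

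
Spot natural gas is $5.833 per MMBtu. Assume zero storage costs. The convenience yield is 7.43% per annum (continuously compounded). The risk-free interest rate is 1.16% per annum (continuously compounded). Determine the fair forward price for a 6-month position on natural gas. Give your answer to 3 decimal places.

$5.653 per MMBtu

Net carry = r + u − y = 0.0116 + 0.0000 − 0.0743 = -0.0627
F = S·e^((r+u−y)T) = 5.833 · e^(-0.0627 × 6/12) = 5.833 · e^-0.031350
= 5.833 × 0.969136 = $5.653 per MMBtu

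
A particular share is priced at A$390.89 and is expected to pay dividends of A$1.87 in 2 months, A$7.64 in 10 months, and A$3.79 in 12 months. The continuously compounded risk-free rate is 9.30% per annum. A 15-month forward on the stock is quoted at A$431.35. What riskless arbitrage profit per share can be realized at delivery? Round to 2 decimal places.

PV(dividends) I = 1.87·e^(−0.0930·2/12) + 7.64·e^(−0.0930·10/12) + 3.79·e^(−0.0930·12/12) = 12.3649
Fair forward F* = (S − I)·e^(rT) = (390.89 − 12.3649)·e^0.116250 = 378.5251 × 1.123277 = 425.1885
Market A$431.35 > fair 425.1885: forward overpriced → cash-and-carry (borrow at r, buy the stock and collect the dividends, short the forward).
Profit at T = |F_mkt − F*| = |431.35 − 425.1885| = A$6.16 per share

A$6.16 per share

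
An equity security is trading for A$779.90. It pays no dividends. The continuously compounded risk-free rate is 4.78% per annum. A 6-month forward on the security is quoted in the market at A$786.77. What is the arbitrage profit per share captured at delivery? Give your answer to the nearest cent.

Fair forward: F* = S·e^(carry·T), with carry = r = 0.0478
F* = 779.90 · e^(0.0478 × 6/12) = 779.90 · e^0.023900 = 779.90 × 1.024188 = A$798.7642
Market A$786.77 < fair A$798.7642: forward underpriced → reverse cash-and-carry (short spot, go long the forward).
At maturity, profit = |F_mkt − F*| = |786.77 − 798.7642| = A$11.99 per share

A$11.99 per share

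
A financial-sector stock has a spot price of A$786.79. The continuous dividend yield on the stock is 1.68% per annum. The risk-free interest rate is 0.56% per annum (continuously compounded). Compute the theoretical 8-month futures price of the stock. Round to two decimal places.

A$780.94

F = S·e^((r − q)T) = 786.79 · e^((0.0056 − 0.0168) × 8/12)
= 786.79 · e^-0.007467 = 786.79 × 0.992561
F = A$780.94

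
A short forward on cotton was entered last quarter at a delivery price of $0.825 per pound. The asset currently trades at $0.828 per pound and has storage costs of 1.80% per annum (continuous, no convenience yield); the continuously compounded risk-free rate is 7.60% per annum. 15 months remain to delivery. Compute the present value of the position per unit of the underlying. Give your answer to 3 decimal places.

Current fair forward for the remaining 15 months: F = S·e^((r + u)·T), (r + u) = 0.0760 + 0.0180 = 0.0940
F = 0.828 · e^(0.0940 × 15/12) = 0.828 × 1.124682 = 0.9312
Value of long forward = (F − K)·e^(−rT) = (0.9312 − 0.825) · e^(−0.0760·15/12)
= 0.1062 × 0.909373 = 0.097
Short position value = −(long value) = -$0.097

-$0.097 per pound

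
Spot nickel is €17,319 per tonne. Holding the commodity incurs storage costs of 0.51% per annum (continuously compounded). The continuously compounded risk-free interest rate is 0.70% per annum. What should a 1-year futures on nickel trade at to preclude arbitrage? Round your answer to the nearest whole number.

Net carry = r + u − y = 0.0070 + 0.0051 − 0.0000 = 0.0121
F = S·e^((r+u−y)T) = 17319 · e^(0.0121 × 12/12) = 17319 · e^0.012100
= 17319 × 1.012174 = €17,530 per tonne

€17,530 per tonne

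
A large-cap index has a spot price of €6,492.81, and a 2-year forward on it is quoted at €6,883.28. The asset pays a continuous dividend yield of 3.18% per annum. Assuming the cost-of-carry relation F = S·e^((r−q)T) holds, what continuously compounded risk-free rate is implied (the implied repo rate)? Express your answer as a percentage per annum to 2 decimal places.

From F = S·e^((r−q)T): (r − q) = ln(F/S)/T
ln(6883.28/6492.81) = ln(1.060139) = 0.058400
(r − q) = 0.058400 / (2) = 0.029200
r = ln(F/S)/T + q = 0.029200 + 0.0318 = 0.061000
r = 6.10%

6.10%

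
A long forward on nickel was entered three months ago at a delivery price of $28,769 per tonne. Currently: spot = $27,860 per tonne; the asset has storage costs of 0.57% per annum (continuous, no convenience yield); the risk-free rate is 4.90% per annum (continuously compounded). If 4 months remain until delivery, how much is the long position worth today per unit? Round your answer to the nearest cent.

-$389.94 per tonne

Current fair forward for the remaining 4 months: F = S·e^((r + u)·T), (r + u) = 0.0490 + 0.0057 = 0.0547
F = 27860 · e^(0.0547 × 4/12) = 27860 × 1.01840058 = 28372.6402
Value of long forward = (F − K)·e^(−rT) = (28372.6402 − 28769) · e^(−0.0490·4/12)
= -396.3598 × 0.98379933 = -389.94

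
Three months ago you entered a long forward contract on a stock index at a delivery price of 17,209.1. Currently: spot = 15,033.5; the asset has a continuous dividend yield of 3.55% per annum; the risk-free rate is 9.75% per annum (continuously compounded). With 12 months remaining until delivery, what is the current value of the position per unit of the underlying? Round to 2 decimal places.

Current fair forward for the remaining 12 months: F = S·e^((r − q)·T), (r − q) = 0.0975 − 0.0355 = 0.0620
F = 15033.5 · e^(0.0620 × 12/12) = 15033.5 × 1.06396234 = 15995.0778
Value of long forward = (F − K)·e^(−rT) = (15995.0778 − 17209.1) · e^(−0.0975·12/12)
= -1214.0222 × 0.90710234 = -1101.24

-1101.24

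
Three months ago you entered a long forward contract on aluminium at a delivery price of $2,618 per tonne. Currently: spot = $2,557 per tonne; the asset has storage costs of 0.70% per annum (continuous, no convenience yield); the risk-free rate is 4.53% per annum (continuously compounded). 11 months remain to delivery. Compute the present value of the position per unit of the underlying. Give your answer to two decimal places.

$61.95 per tonne

Current fair forward for the remaining 11 months: F = S·e^((r + u)·T), (r + u) = 0.0453 + 0.0070 = 0.0523
F = 2557 · e^(0.0523 × 11/12) = 2557 × 1.04910946 = 2682.5729
Value of long forward = (F − K)·e^(−rT) = (2682.5729 − 2618) · e^(−0.0453·11/12)
= 64.5729 × 0.95932535 = 61.95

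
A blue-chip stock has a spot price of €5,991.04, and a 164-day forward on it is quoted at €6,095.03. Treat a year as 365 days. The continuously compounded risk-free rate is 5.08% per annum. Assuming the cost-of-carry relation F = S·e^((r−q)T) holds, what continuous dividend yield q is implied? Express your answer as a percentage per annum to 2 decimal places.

1.25%

From F = S·e^((r−q)T): (r − q) = ln(F/S)/T
ln(6095.03/5991.04) = ln(1.017358) = 0.017209
(r − q) = 0.017209 / (164/365) = 0.038301
q = r − ln(F/S)/T = 0.0508 − 0.038301 = 0.012499
q = 1.25%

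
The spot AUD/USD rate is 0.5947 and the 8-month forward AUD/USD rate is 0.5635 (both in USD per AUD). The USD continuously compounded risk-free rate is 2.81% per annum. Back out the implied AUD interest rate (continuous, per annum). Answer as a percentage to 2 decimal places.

F = S·e^((r_USD − r_AUD)T) ⇒ r_AUD = r_USD − ln(F/S)/T
ln(0.5635/0.5947) = -0.053890; /(8/12) = -0.080835
r_AUD = 0.0281 + 0.080835 = 0.108935
r_AUD = 10.89%

10.89%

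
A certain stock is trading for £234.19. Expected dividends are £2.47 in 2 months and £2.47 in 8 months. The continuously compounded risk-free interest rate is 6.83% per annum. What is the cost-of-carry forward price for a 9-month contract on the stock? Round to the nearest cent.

PV(dividends) I = 2.47·e^(−0.0683·2/12) + 2.47·e^(−0.0683·8/12)
I = 2.4420 + 2.3601 = 4.8021
F = (S − I)·e^(rT) = (234.19 − 4.8021) · e^(0.0683·9/12)
= 229.3879 · e^0.051225 = 229.3879 × 1.052560 = £241.44

£241.44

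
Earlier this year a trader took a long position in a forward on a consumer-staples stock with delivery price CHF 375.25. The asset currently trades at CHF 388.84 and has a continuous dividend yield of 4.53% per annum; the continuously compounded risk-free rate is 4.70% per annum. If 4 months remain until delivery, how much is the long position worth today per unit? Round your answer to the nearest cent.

CHF 13.60

Current fair forward for the remaining 4 months: F = S·e^((r − q)·T), (r − q) = 0.0470 − 0.0453 = 0.0017
F = 388.84 · e^(0.0017 × 4/12) = 388.84 × 1.000567 = 389.0605
Value of long forward = (F − K)·e^(−rT) = (389.0605 − 375.25) · e^(−0.0470·4/12)
= 13.8105 × 0.984455 = 13.60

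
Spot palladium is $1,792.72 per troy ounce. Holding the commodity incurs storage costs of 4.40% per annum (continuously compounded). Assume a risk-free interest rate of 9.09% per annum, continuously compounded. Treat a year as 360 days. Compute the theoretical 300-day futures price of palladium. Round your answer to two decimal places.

$2,006.02 per troy ounce

Net carry = r + u − y = 0.0909 + 0.0440 − 0.0000 = 0.1349
F = S·e^((r+u−y)T) = 1792.72 · e^(0.1349 × 300/360) = 1792.72 · e^0.11241667
= 1792.72 × 1.11897901 = $2,006.02 per troy ounce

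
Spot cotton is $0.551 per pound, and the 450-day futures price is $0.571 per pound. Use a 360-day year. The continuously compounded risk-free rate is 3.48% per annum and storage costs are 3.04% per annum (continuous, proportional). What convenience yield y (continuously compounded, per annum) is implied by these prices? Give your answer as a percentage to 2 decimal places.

3.67%

F = S·e^((r+u−y)T) ⇒ (r+u−y) = ln(F/S)/T
ln(0.571/0.551) = 0.035654; /T ⇒ 0.028523
y = r + u − ln(F/S)/T = 0.0348 + 0.0304 − 0.028523 = 0.036677
y = 3.67%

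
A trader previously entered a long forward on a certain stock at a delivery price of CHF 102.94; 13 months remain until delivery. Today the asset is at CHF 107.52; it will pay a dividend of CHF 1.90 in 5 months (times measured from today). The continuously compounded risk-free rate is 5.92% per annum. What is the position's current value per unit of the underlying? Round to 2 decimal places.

PV(remaining dividends) I = 1.90·e^(−0.0592·5/12) = 1.8537
Current forward F = (S − I)·e^(rT) = (107.52 − 1.8537)·e^(0.0592·13/12) = 105.6663 × 1.066235 = 112.6651
Value (long) = (F − K)·e^(−rT) = (112.6651 − 102.94) × 0.937880 = 9.1210
Value = CHF 9.12

CHF 9.12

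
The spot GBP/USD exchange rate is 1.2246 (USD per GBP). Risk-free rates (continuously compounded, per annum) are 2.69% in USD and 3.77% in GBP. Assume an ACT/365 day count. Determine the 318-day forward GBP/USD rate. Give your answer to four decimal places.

1.2131

F = S·e^((r_USD − r_GBP)T) = 1.2246 · e^((0.0269 − 0.0377) × 318/365)
= 1.2246 · e^-0.009409 = 1.2246 × 0.990635
F = 1.2131 USD per GBP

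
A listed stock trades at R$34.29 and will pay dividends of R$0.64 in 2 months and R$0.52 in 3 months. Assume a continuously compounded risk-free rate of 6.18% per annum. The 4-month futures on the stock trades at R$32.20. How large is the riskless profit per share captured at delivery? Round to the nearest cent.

PV(dividends) I = 0.64·e^(−0.0618·2/12) + 0.52·e^(−0.0618·3/12) = 1.1455
Fair futures F* = (S − I)·e^(rT) = (34.29 − 1.1455)·e^0.020600 = 33.1445 × 1.020814 = 33.8344
Market R$32.20 < fair 33.8344: forward underpriced → reverse cash-and-carry (short the stock, invest proceeds at r, pay the dividends, go long the forward).
Profit at T = |F_mkt − F*| = |32.20 − 33.8344| = R$1.63 per share

R$1.63 per share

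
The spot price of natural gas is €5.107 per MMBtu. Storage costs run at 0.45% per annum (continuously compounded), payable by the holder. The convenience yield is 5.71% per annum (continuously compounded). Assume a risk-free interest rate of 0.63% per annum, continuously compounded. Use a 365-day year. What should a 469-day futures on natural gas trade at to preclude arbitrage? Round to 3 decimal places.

Net carry = r + u − y = 0.0063 + 0.0045 − 0.0571 = -0.0463
F = S·e^((r+u−y)T) = 5.107 · e^(-0.0463 × 469/365) = 5.107 · e^-0.059492
= 5.107 × 0.942243 = €4.812 per MMBtu

€4.812 per MMBtu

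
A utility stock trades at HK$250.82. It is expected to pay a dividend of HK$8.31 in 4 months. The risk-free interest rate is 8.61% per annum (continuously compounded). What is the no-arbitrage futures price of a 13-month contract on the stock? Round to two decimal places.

HK$266.48

PV(dividends) I = 8.31·e^(−0.0861·4/12)
I = 8.0749
F = (S − I)·e^(rT) = (250.82 − 8.0749) · e^(0.0861·13/12)
= 242.7451 · e^0.093275 = 242.7451 × 1.097764 = HK$266.48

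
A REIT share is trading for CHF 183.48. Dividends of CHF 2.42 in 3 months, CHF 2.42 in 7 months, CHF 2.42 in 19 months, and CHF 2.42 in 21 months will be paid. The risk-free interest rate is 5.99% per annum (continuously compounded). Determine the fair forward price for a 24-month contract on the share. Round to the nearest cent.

PV(dividends) I = 2.42·e^(−0.0599·3/12) + 2.42·e^(−0.0599·7/12) + 2.42·e^(−0.0599·19/12) + 2.42·e^(−0.0599·21/12)
I = 2.3840 + 2.3369 + 2.2010 + 2.1792 = 9.1011
F = (S − I)·e^(rT) = (183.48 − 9.1011) · e^(0.0599·24/12)
= 174.3789 · e^0.119800 = 174.3789 × 1.127271 = CHF 196.57

CHF 196.57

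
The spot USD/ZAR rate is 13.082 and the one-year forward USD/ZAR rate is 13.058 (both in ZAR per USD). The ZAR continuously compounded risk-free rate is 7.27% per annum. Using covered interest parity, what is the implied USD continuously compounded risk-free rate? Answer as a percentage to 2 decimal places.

7.45%

F = S·e^((r_ZAR − r_USD)T) ⇒ r_USD = r_ZAR − ln(F/S)/T
ln(13.058/13.082) = -0.001836; /(12/12) = -0.001836
r_USD = 0.0727 + 0.001836 = 0.074536
r_USD = 7.45%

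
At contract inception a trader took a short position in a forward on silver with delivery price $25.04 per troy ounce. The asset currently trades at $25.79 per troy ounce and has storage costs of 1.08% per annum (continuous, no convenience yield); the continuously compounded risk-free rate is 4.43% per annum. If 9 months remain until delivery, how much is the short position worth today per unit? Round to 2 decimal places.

Current fair forward for the remaining 9 months: F = S·e^((r + u)·T), (r + u) = 0.0443 + 0.0108 = 0.0551
F = 25.79 · e^(0.0551 × 9/12) = 25.79 × 1.042191 = 26.8781
Value of long forward = (F − K)·e^(−rT) = (26.8781 − 25.04) · e^(−0.0443·9/12)
= 1.8381 × 0.967321 = 1.78
Short position value = −(long value) = -$1.78

-$1.78 per troy ounce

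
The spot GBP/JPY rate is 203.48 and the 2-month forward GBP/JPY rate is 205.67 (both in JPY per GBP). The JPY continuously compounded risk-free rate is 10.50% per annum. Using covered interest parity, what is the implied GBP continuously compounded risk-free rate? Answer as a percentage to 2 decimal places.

4.08%

F = S·e^((r_JPY − r_GBP)T) ⇒ r_GBP = r_JPY − ln(F/S)/T
ln(205.67/203.48) = 0.010705; /(2/12) = 0.064230
r_GBP = 0.1050 − 0.064230 = 0.040770
r_GBP = 4.08%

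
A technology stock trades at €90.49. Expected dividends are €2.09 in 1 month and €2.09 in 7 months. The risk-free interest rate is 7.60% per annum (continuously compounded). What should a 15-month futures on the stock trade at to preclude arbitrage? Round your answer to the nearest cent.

€95.03

PV(dividends) I = 2.09·e^(−0.0760·1/12) + 2.09·e^(−0.0760·7/12)
I = 2.0768 + 1.9994 = 4.0762
F = (S − I)·e^(rT) = (90.49 − 4.0762) · e^(0.0760·15/12)
= 86.4138 · e^0.095000 = 86.4138 × 1.099659 = €95.03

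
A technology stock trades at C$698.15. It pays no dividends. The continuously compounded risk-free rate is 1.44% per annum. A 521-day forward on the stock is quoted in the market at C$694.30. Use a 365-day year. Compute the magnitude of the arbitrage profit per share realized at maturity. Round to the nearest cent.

C$18.35 per share

Fair forward: F* = S·e^(carry·T), with carry = r = 0.0144
F* = 698.15 · e^(0.0144 × 521/365) = 698.15 · e^0.020555 = 698.15 × 1.020768 = C$712.6492
Market C$694.30 < fair C$712.6492: forward underpriced → reverse cash-and-carry (short spot, go long the forward).
At maturity, profit = |F_mkt − F*| = |694.30 − 712.6492| = C$18.35 per share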